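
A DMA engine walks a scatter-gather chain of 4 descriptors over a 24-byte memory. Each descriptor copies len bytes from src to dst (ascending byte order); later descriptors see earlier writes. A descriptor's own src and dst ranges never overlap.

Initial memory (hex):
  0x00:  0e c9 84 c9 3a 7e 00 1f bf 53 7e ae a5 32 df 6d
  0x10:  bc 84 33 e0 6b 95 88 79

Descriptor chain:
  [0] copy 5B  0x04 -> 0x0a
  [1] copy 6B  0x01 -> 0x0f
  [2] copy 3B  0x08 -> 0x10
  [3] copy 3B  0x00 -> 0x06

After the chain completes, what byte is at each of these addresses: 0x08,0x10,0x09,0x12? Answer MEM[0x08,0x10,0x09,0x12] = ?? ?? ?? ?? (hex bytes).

D0: mem[0x0a..0x0e] <- [3a 7e 00 1f bf]
D1: mem[0x0f..0x14] <- [c9 84 c9 3a 7e 00]
D2: mem[0x10..0x12] <- [bf 53 3a]
D3: mem[0x06..0x08] <- [0e c9 84]
query mem[0x08]=0x84, mem[0x10]=0xbf, mem[0x09]=0x53, mem[0x12]=0x3a

MEM[0x08,0x10,0x09,0x12] = 84 bf 53 3a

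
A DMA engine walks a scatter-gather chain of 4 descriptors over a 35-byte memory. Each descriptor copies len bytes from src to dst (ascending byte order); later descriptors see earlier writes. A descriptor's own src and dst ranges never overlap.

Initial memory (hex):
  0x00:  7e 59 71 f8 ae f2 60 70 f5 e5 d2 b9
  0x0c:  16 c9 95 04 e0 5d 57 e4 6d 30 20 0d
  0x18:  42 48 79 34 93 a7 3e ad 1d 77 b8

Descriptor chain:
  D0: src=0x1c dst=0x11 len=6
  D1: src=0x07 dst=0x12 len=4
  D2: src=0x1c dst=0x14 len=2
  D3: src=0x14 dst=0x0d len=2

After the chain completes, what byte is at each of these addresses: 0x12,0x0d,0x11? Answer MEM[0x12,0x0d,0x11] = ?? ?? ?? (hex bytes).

  after D0: wrote 6B at 0x11 = 93a73ead1d77
  after D1: wrote 4B at 0x12 = 70f5e5d2
  after D2: wrote 2B at 0x14 = 93a7
  after D3: wrote 2B at 0x0d = 93a7
query mem[0x12]=0x70, mem[0x0d]=0x93, mem[0x11]=0x93

MEM[0x12,0x0d,0x11] = 70 93 93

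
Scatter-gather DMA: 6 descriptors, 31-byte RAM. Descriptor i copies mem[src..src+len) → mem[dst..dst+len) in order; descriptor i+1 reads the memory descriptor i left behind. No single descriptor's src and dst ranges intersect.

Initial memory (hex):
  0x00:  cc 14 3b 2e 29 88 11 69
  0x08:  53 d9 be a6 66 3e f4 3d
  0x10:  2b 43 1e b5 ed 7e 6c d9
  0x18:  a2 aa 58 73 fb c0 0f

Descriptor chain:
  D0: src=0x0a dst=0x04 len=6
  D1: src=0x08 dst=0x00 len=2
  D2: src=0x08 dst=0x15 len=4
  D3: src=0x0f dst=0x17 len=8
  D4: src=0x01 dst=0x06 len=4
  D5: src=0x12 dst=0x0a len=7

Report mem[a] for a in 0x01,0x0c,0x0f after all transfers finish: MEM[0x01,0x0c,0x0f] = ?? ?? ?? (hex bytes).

[0] 0x0a->0x04 len=6 : be a6 66 3e f4 3d
[1] 0x08->0x00 len=2 : f4 3d
[2] 0x08->0x15 len=4 : f4 3d be a6
[3] 0x0f->0x17 len=8 : 3d 2b 43 1e b5 ed f4 3d
[4] 0x01->0x06 len=4 : 3d 3b 2e be
[5] 0x12->0x0a len=7 : 1e b5 ed f4 3d 3d 2b
query mem[0x01]=0x3d, mem[0x0c]=0xed, mem[0x0f]=0x3d

MEM[0x01,0x0c,0x0f] = 3d ed 3d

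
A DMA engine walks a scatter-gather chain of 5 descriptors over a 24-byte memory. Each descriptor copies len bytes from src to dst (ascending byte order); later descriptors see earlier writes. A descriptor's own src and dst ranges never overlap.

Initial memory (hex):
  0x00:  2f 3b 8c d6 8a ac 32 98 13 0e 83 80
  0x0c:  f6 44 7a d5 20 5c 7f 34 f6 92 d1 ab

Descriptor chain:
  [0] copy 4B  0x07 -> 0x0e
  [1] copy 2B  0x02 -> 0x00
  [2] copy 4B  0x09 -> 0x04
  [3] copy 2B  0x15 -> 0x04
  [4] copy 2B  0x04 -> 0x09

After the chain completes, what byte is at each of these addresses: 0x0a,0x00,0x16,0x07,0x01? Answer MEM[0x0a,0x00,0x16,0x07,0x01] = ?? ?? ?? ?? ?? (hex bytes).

[0] 0x07->0x0e len=4 : 98 13 0e 83
[1] 0x02->0x00 len=2 : 8c d6
[2] 0x09->0x04 len=4 : 0e 83 80 f6
[3] 0x15->0x04 len=2 : 92 d1
[4] 0x04->0x09 len=2 : 92 d1
query mem[0x0a]=0xd1, mem[0x00]=0x8c, mem[0x16]=0xd1, mem[0x07]=0xf6, mem[0x01]=0xd6

MEM[0x0a,0x00,0x16,0x07,0x01] = d1 8c d1 f6 d6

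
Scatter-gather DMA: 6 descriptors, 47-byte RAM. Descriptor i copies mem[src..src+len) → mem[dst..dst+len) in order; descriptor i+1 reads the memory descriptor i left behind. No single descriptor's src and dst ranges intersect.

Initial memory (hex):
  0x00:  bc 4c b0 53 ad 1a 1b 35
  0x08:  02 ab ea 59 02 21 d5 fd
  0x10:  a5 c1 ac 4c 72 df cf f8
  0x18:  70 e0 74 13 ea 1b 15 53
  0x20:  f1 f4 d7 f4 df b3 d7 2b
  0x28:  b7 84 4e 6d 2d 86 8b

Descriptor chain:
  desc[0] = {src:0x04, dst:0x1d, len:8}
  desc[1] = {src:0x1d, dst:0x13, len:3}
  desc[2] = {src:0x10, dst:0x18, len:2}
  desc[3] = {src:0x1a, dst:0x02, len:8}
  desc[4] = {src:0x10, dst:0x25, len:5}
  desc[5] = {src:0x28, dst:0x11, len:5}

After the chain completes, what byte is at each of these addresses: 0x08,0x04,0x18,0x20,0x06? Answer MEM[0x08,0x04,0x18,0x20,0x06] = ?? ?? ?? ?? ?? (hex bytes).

MEM[0x08,0x04,0x18,0x20,0x06] = 35 ea a5 35 1a

D0: mem[0x1d..0x24] <- [ad 1a 1b 35 02 ab ea 59]
D1: mem[0x13..0x15] <- [ad 1a 1b]
D2: mem[0x18..0x19] <- [a5 c1]
D3: mem[0x02..0x09] <- [74 13 ea ad 1a 1b 35 02]
D4: mem[0x25..0x29] <- [a5 c1 ac ad 1a]
D5: mem[0x11..0x15] <- [ad 1a 4e 6d 2d]
query mem[0x08]=0x35, mem[0x04]=0xea, mem[0x18]=0xa5, mem[0x20]=0x35, mem[0x06]=0x1a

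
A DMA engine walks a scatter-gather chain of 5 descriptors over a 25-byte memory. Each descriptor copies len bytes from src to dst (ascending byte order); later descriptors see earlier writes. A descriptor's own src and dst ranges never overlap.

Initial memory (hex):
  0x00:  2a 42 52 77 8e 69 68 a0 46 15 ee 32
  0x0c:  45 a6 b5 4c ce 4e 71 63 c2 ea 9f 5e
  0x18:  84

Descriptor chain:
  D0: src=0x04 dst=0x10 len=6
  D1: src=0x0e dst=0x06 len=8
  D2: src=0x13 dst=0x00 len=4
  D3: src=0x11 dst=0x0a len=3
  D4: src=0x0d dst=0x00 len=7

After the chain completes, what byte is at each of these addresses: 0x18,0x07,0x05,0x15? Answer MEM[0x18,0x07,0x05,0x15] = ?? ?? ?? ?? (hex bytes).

#0 dst[0x10+6] := {0x8e,0x69,0x68,0xa0,0x46,0x15}
#1 dst[0x06+8] := {0xb5,0x4c,0x8e,0x69,0x68,0xa0,0x46,0x15}
#2 dst[0x00+4] := {0xa0,0x46,0x15,0x9f}
#3 dst[0x0a+3] := {0x69,0x68,0xa0}
#4 dst[0x00+7] := {0x15,0xb5,0x4c,0x8e,0x69,0x68,0xa0}
query mem[0x18]=0x84, mem[0x07]=0x4c, mem[0x05]=0x68, mem[0x15]=0x15

MEM[0x18,0x07,0x05,0x15] = 84 4c 68 15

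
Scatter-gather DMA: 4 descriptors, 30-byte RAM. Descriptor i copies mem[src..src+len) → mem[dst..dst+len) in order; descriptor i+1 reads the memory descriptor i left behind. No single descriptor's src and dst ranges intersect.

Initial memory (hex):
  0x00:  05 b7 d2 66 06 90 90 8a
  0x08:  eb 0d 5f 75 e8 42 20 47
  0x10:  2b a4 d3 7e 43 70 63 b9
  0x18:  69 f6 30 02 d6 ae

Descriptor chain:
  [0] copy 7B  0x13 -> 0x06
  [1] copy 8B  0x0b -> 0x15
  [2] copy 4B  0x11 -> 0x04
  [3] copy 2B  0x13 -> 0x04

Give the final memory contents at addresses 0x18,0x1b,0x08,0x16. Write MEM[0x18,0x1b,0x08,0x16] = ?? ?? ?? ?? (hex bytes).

MEM[0x18,0x1b,0x08,0x16] = 20 a4 70 f6

[0] 0x13->0x06 len=7 : 7e 43 70 63 b9 69 f6
[1] 0x0b->0x15 len=8 : 69 f6 42 20 47 2b a4 d3
[2] 0x11->0x04 len=4 : a4 d3 7e 43
[3] 0x13->0x04 len=2 : 7e 43
query mem[0x18]=0x20, mem[0x1b]=0xa4, mem[0x08]=0x70, mem[0x16]=0xf6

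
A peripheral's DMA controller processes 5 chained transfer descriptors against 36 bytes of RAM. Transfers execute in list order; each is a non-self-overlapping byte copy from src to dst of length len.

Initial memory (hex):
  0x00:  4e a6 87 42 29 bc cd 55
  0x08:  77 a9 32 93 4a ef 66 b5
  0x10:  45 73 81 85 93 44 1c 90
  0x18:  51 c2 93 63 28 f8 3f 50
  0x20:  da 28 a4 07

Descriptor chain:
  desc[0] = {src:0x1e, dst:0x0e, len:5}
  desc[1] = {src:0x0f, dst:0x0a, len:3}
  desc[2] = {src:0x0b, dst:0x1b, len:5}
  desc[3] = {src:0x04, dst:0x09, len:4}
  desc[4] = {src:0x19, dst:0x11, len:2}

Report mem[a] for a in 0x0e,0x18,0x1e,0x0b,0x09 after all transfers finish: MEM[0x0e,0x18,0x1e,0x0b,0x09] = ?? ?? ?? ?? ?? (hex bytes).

MEM[0x0e,0x18,0x1e,0x0b,0x09] = 3f 51 3f cd 29

D0: mem[0x0e..0x12] <- [3f 50 da 28 a4]
D1: mem[0x0a..0x0c] <- [50 da 28]
D2: mem[0x1b..0x1f] <- [da 28 ef 3f 50]
D3: mem[0x09..0x0c] <- [29 bc cd 55]
D4: mem[0x11..0x12] <- [c2 93]
query mem[0x0e]=0x3f, mem[0x18]=0x51, mem[0x1e]=0x3f, mem[0x0b]=0xcd, mem[0x09]=0x29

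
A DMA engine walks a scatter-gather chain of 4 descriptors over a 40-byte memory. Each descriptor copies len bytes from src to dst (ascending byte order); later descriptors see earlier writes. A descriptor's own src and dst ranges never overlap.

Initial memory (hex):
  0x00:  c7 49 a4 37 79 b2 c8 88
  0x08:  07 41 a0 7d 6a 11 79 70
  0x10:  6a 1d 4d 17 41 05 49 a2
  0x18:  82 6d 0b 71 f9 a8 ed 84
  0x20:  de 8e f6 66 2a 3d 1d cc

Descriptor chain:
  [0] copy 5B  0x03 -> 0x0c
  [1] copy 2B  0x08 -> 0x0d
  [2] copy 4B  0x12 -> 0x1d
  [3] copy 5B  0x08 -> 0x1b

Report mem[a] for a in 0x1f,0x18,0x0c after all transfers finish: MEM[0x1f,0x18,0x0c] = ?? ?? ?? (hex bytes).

[0] 0x03->0x0c len=5 : 37 79 b2 c8 88
[1] 0x08->0x0d len=2 : 07 41
[2] 0x12->0x1d len=4 : 4d 17 41 05
[3] 0x08->0x1b len=5 : 07 41 a0 7d 37
query mem[0x1f]=0x37, mem[0x18]=0x82, mem[0x0c]=0x37

MEM[0x1f,0x18,0x0c] = 37 82 37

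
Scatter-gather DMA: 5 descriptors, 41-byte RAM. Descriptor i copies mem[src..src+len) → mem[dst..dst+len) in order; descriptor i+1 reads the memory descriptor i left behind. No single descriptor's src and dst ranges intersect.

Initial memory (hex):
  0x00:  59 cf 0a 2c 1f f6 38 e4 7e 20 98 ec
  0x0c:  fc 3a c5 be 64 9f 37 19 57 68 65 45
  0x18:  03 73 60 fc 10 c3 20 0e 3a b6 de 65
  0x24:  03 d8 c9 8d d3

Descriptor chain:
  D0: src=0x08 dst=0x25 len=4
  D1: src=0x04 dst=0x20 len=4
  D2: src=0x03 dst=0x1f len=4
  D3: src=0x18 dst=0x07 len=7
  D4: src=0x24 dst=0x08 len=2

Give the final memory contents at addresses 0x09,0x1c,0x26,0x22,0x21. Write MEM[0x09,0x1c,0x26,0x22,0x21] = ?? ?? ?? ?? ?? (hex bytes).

MEM[0x09,0x1c,0x26,0x22,0x21] = 7e 10 20 38 f6

#0 dst[0x25+4] := {0x7e,0x20,0x98,0xec}
#1 dst[0x20+4] := {0x1f,0xf6,0x38,0xe4}
#2 dst[0x1f+4] := {0x2c,0x1f,0xf6,0x38}
#3 dst[0x07+7] := {0x03,0x73,0x60,0xfc,0x10,0xc3,0x20}
#4 dst[0x08+2] := {0x03,0x7e}
query mem[0x09]=0x7e, mem[0x1c]=0x10, mem[0x26]=0x20, mem[0x22]=0x38, mem[0x21]=0xf6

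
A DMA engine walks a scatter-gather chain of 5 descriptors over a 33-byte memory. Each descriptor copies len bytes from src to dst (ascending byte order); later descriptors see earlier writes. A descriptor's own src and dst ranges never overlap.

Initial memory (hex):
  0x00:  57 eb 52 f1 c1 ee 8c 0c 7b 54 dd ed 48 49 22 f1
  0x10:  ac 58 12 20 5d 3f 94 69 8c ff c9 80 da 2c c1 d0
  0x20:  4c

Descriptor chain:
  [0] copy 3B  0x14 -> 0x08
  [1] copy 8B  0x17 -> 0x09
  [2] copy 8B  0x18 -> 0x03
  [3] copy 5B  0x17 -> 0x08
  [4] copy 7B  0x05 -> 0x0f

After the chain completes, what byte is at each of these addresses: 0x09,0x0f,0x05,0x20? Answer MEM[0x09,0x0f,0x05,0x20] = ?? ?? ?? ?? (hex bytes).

#0 dst[0x08+3] := {0x5d,0x3f,0x94}
#1 dst[0x09+8] := {0x69,0x8c,0xff,0xc9,0x80,0xda,0x2c,0xc1}
#2 dst[0x03+8] := {0x8c,0xff,0xc9,0x80,0xda,0x2c,0xc1,0xd0}
#3 dst[0x08+5] := {0x69,0x8c,0xff,0xc9,0x80}
#4 dst[0x0f+7] := {0xc9,0x80,0xda,0x69,0x8c,0xff,0xc9}
query mem[0x09]=0x8c, mem[0x0f]=0xc9, mem[0x05]=0xc9, mem[0x20]=0x4c

MEM[0x09,0x0f,0x05,0x20] = 8c c9 c9 4c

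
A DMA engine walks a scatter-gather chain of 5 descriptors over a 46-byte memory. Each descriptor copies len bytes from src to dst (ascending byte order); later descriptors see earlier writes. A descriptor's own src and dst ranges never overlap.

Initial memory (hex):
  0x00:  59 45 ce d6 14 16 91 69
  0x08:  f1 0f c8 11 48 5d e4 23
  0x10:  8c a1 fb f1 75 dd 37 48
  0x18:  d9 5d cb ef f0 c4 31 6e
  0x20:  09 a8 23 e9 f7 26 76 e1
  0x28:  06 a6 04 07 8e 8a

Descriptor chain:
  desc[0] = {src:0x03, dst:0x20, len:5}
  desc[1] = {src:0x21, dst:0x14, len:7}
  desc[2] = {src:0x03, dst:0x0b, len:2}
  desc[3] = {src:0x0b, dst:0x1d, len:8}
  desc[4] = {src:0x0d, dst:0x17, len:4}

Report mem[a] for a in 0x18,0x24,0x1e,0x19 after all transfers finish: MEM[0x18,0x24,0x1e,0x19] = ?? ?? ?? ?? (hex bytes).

[0] 0x03->0x20 len=5 : d6 14 16 91 69
[1] 0x21->0x14 len=7 : 14 16 91 69 26 76 e1
[2] 0x03->0x0b len=2 : d6 14
[3] 0x0b->0x1d len=8 : d6 14 5d e4 23 8c a1 fb
[4] 0x0d->0x17 len=4 : 5d e4 23 8c
query mem[0x18]=0xe4, mem[0x24]=0xfb, mem[0x1e]=0x14, mem[0x19]=0x23

MEM[0x18,0x24,0x1e,0x19] = e4 fb 14 23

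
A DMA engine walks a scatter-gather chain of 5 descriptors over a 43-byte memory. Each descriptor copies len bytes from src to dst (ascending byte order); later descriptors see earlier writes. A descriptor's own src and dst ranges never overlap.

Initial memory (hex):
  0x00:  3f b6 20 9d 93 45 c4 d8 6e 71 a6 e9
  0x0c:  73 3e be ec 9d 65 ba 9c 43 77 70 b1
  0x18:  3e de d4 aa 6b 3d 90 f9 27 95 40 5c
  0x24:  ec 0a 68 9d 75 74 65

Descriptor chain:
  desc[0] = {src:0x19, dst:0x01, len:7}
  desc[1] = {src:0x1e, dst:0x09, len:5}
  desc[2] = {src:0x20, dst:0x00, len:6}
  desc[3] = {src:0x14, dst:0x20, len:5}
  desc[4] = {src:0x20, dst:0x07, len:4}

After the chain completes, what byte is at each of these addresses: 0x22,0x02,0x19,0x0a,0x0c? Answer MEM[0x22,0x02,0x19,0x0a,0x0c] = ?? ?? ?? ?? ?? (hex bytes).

[0] 0x19->0x01 len=7 : de d4 aa 6b 3d 90 f9
[1] 0x1e->0x09 len=5 : 90 f9 27 95 40
[2] 0x20->0x00 len=6 : 27 95 40 5c ec 0a
[3] 0x14->0x20 len=5 : 43 77 70 b1 3e
[4] 0x20->0x07 len=4 : 43 77 70 b1
query mem[0x22]=0x70, mem[0x02]=0x40, mem[0x19]=0xde, mem[0x0a]=0xb1, mem[0x0c]=0x95

MEM[0x22,0x02,0x19,0x0a,0x0c] = 70 40 de b1 95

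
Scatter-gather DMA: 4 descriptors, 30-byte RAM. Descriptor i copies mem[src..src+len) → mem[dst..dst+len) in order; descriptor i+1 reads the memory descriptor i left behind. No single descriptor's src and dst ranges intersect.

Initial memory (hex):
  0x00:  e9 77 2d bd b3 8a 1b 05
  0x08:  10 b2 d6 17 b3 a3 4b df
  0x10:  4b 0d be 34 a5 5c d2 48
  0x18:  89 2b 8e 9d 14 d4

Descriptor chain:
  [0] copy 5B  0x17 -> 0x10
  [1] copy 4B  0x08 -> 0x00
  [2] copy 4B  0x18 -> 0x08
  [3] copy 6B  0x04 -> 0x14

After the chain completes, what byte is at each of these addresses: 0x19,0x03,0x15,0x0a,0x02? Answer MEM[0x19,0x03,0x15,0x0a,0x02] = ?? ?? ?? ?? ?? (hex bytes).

D0: mem[0x10..0x14] <- [48 89 2b 8e 9d]
D1: mem[0x00..0x03] <- [10 b2 d6 17]
D2: mem[0x08..0x0b] <- [89 2b 8e 9d]
D3: mem[0x14..0x19] <- [b3 8a 1b 05 89 2b]
query mem[0x19]=0x2b, mem[0x03]=0x17, mem[0x15]=0x8a, mem[0x0a]=0x8e, mem[0x02]=0xd6

MEM[0x19,0x03,0x15,0x0a,0x02] = 2b 17 8a 8e d6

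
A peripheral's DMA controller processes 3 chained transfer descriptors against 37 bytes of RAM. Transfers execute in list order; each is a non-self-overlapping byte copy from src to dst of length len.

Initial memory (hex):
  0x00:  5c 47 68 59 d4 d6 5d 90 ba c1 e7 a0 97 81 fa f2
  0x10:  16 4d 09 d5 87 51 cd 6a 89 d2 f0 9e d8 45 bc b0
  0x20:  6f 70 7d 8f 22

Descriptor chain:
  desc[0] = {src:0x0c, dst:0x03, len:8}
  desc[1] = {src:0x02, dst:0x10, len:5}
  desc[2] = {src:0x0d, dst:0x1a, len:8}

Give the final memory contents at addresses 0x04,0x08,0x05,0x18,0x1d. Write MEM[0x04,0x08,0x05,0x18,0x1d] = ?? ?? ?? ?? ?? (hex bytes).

[0] 0x0c->0x03 len=8 : 97 81 fa f2 16 4d 09 d5
[1] 0x02->0x10 len=5 : 68 97 81 fa f2
[2] 0x0d->0x1a len=8 : 81 fa f2 68 97 81 fa f2
query mem[0x04]=0x81, mem[0x08]=0x4d, mem[0x05]=0xfa, mem[0x18]=0x89, mem[0x1d]=0x68

MEM[0x04,0x08,0x05,0x18,0x1d] = 81 4d fa 89 68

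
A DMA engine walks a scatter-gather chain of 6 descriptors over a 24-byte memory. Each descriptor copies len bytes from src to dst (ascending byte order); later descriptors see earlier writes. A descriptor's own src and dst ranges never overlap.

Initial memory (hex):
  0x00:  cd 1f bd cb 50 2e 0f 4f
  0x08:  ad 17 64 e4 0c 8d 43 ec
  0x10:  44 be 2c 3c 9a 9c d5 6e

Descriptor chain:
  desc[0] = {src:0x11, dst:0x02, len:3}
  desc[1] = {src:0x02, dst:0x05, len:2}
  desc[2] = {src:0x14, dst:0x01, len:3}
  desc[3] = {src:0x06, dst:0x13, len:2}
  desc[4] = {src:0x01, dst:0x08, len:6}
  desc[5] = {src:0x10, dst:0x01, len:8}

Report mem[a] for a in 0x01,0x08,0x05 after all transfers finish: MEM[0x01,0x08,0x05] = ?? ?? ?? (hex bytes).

MEM[0x01,0x08,0x05] = 44 6e 4f

  after D0: wrote 3B at 0x02 = be2c3c
  after D1: wrote 2B at 0x05 = be2c
  after D2: wrote 3B at 0x01 = 9a9cd5
  after D3: wrote 2B at 0x13 = 2c4f
  after D4: wrote 6B at 0x08 = 9a9cd53cbe2c
  after D5: wrote 8B at 0x01 = 44be2c2c4f9cd56e
query mem[0x01]=0x44, mem[0x08]=0x6e, mem[0x05]=0x4f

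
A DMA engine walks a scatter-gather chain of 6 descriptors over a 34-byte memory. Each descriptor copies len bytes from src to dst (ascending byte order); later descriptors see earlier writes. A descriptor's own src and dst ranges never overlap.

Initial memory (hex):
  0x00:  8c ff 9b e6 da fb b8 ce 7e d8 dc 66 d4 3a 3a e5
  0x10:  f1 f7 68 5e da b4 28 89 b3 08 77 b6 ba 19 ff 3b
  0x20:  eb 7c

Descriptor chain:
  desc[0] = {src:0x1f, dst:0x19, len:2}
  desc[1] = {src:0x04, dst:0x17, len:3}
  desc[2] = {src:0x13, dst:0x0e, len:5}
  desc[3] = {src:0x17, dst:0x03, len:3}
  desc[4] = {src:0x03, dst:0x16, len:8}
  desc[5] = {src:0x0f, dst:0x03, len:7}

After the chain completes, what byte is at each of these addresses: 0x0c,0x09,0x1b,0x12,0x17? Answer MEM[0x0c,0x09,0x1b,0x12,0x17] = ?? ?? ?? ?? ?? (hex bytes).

MEM[0x0c,0x09,0x1b,0x12,0x17] = d4 b4 7e da fb

D0: mem[0x19..0x1a] <- [3b eb]
D1: mem[0x17..0x19] <- [da fb b8]
D2: mem[0x0e..0x12] <- [5e da b4 28 da]
D3: mem[0x03..0x05] <- [da fb b8]
D4: mem[0x16..0x1d] <- [da fb b8 b8 ce 7e d8 dc]
D5: mem[0x03..0x09] <- [da b4 28 da 5e da b4]
query mem[0x0c]=0xd4, mem[0x09]=0xb4, mem[0x1b]=0x7e, mem[0x12]=0xda, mem[0x17]=0xfb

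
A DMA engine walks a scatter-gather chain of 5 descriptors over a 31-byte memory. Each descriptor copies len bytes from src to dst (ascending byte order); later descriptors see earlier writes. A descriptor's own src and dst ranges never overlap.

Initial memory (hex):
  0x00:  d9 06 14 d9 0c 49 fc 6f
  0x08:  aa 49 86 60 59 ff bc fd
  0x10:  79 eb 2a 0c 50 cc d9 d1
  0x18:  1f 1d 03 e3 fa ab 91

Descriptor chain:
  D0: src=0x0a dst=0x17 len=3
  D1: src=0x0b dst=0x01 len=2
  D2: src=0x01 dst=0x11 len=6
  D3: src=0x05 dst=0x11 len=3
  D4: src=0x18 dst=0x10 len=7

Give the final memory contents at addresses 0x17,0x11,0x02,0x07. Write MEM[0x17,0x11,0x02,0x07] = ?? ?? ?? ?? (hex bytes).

#0 dst[0x17+3] := {0x86,0x60,0x59}
#1 dst[0x01+2] := {0x60,0x59}
#2 dst[0x11+6] := {0x60,0x59,0xd9,0x0c,0x49,0xfc}
#3 dst[0x11+3] := {0x49,0xfc,0x6f}
#4 dst[0x10+7] := {0x60,0x59,0x03,0xe3,0xfa,0xab,0x91}
query mem[0x17]=0x86, mem[0x11]=0x59, mem[0x02]=0x59, mem[0x07]=0x6f

MEM[0x17,0x11,0x02,0x07] = 86 59 59 6f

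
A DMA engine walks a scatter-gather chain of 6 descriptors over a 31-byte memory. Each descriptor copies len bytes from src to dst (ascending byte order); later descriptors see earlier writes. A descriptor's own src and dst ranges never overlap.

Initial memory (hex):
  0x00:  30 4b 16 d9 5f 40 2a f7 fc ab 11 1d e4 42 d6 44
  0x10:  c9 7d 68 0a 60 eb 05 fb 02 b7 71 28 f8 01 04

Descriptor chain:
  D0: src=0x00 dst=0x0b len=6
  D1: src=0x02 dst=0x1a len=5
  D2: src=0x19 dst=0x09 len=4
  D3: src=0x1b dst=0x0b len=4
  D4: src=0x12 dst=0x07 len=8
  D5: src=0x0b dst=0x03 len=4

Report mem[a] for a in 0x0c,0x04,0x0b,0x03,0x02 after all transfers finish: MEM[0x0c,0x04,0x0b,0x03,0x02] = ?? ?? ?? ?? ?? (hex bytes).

MEM[0x0c,0x04,0x0b,0x03,0x02] = fb fb 05 05 16

  after D0: wrote 6B at 0x0b = 304b16d95f40
  after D1: wrote 5B at 0x1a = 16d95f402a
  after D2: wrote 4B at 0x09 = b716d95f
  after D3: wrote 4B at 0x0b = d95f402a
  after D4: wrote 8B at 0x07 = 680a60eb05fb02b7
  after D5: wrote 4B at 0x03 = 05fb02b7
query mem[0x0c]=0xfb, mem[0x04]=0xfb, mem[0x0b]=0x05, mem[0x03]=0x05, mem[0x02]=0x16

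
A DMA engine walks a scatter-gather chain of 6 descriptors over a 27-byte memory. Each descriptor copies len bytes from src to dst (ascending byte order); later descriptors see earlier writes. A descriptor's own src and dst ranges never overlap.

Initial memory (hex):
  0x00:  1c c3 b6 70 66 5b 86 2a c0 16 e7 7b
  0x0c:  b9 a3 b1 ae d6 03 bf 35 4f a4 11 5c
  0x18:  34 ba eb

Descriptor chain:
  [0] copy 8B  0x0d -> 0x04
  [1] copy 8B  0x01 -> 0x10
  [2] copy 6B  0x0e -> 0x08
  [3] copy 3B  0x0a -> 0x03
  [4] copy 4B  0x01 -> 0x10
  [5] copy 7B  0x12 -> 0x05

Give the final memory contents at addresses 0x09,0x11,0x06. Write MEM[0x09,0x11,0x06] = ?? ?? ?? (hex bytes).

D0: mem[0x04..0x0b] <- [a3 b1 ae d6 03 bf 35 4f]
D1: mem[0x10..0x17] <- [c3 b6 70 a3 b1 ae d6 03]
D2: mem[0x08..0x0d] <- [b1 ae c3 b6 70 a3]
D3: mem[0x03..0x05] <- [c3 b6 70]
D4: mem[0x10..0x13] <- [c3 b6 c3 b6]
D5: mem[0x05..0x0b] <- [c3 b6 b1 ae d6 03 34]
query mem[0x09]=0xd6, mem[0x11]=0xb6, mem[0x06]=0xb6

MEM[0x09,0x11,0x06] = d6 b6 b6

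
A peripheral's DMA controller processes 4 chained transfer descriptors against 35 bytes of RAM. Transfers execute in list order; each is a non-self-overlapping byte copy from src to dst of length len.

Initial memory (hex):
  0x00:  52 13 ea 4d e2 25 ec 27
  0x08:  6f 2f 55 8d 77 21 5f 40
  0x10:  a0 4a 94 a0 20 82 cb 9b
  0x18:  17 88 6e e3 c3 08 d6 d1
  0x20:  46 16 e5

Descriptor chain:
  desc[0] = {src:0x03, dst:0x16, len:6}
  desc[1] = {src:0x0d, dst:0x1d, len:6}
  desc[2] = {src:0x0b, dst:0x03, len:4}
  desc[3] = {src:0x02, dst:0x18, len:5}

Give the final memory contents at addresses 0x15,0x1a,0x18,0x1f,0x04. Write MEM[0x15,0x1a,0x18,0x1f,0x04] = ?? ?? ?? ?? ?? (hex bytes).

MEM[0x15,0x1a,0x18,0x1f,0x04] = 82 77 ea 40 77

#0 dst[0x16+6] := {0x4d,0xe2,0x25,0xec,0x27,0x6f}
#1 dst[0x1d+6] := {0x21,0x5f,0x40,0xa0,0x4a,0x94}
#2 dst[0x03+4] := {0x8d,0x77,0x21,0x5f}
#3 dst[0x18+5] := {0xea,0x8d,0x77,0x21,0x5f}
query mem[0x15]=0x82, mem[0x1a]=0x77, mem[0x18]=0xea, mem[0x1f]=0x40, mem[0x04]=0x77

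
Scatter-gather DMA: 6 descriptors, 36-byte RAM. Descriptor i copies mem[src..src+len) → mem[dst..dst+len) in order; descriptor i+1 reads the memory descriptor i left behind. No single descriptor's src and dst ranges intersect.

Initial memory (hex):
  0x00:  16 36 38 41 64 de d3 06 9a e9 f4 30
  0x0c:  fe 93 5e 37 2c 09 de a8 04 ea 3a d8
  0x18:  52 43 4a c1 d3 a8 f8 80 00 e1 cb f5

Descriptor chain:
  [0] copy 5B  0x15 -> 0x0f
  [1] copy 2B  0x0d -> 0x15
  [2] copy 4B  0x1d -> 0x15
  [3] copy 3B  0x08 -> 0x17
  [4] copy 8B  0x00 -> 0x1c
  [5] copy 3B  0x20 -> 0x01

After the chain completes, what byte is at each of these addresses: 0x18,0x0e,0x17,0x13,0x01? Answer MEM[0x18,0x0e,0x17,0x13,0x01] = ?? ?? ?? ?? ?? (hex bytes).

MEM[0x18,0x0e,0x17,0x13,0x01] = e9 5e 9a 43 64

  after D0: wrote 5B at 0x0f = ea3ad85243
  after D1: wrote 2B at 0x15 = 935e
  after D2: wrote 4B at 0x15 = a8f88000
  after D3: wrote 3B at 0x17 = 9ae9f4
  after D4: wrote 8B at 0x1c = 1636384164ded306
  after D5: wrote 3B at 0x01 = 64ded3
query mem[0x18]=0xe9, mem[0x0e]=0x5e, mem[0x17]=0x9a, mem[0x13]=0x43, mem[0x01]=0x64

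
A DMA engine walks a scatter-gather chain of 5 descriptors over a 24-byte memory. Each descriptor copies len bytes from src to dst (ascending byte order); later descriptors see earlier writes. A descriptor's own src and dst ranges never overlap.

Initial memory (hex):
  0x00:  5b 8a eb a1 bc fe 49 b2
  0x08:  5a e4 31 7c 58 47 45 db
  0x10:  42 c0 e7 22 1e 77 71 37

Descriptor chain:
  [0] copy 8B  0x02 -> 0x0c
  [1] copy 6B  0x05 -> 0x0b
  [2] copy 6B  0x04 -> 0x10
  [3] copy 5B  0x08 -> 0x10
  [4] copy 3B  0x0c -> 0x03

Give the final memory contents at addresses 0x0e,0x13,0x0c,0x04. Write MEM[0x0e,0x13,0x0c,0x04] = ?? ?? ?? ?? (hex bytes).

[0] 0x02->0x0c len=8 : eb a1 bc fe 49 b2 5a e4
[1] 0x05->0x0b len=6 : fe 49 b2 5a e4 31
[2] 0x04->0x10 len=6 : bc fe 49 b2 5a e4
[3] 0x08->0x10 len=5 : 5a e4 31 fe 49
[4] 0x0c->0x03 len=3 : 49 b2 5a
query mem[0x0e]=0x5a, mem[0x13]=0xfe, mem[0x0c]=0x49, mem[0x04]=0xb2

MEM[0x0e,0x13,0x0c,0x04] = 5a fe 49 b2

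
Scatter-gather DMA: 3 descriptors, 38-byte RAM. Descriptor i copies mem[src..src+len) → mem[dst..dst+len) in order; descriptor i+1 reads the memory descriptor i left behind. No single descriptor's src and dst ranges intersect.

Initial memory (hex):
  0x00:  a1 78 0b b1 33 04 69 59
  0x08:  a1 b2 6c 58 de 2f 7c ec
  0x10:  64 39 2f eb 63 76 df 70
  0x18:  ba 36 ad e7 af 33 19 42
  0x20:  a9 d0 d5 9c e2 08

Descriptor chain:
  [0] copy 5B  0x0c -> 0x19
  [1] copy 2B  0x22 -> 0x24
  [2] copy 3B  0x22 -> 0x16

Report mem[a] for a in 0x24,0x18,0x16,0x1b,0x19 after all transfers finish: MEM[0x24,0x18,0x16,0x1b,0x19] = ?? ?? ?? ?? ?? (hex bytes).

MEM[0x24,0x18,0x16,0x1b,0x19] = d5 d5 d5 7c de

  after D0: wrote 5B at 0x19 = de2f7cec64
  after D1: wrote 2B at 0x24 = d59c
  after D2: wrote 3B at 0x16 = d59cd5
query mem[0x24]=0xd5, mem[0x18]=0xd5, mem[0x16]=0xd5, mem[0x1b]=0x7c, mem[0x19]=0xde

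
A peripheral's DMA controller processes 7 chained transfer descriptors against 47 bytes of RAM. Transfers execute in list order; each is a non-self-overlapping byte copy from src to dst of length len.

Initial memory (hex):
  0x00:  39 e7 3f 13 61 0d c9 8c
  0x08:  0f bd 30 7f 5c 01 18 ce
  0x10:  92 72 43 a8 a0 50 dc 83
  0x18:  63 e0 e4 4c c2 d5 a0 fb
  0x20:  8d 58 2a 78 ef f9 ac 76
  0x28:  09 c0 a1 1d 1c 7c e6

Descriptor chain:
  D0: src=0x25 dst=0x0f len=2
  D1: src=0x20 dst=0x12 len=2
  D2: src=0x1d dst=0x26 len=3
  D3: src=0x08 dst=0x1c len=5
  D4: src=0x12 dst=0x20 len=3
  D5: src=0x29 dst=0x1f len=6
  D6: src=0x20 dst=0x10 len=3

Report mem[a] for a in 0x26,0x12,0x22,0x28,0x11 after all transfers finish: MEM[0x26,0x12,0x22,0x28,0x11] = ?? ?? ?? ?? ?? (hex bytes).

[0] 0x25->0x0f len=2 : f9 ac
[1] 0x20->0x12 len=2 : 8d 58
[2] 0x1d->0x26 len=3 : d5 a0 fb
[3] 0x08->0x1c len=5 : 0f bd 30 7f 5c
[4] 0x12->0x20 len=3 : 8d 58 a0
[5] 0x29->0x1f len=6 : c0 a1 1d 1c 7c e6
[6] 0x20->0x10 len=3 : a1 1d 1c
query mem[0x26]=0xd5, mem[0x12]=0x1c, mem[0x22]=0x1c, mem[0x28]=0xfb, mem[0x11]=0x1d

MEM[0x26,0x12,0x22,0x28,0x11] = d5 1c 1c fb 1d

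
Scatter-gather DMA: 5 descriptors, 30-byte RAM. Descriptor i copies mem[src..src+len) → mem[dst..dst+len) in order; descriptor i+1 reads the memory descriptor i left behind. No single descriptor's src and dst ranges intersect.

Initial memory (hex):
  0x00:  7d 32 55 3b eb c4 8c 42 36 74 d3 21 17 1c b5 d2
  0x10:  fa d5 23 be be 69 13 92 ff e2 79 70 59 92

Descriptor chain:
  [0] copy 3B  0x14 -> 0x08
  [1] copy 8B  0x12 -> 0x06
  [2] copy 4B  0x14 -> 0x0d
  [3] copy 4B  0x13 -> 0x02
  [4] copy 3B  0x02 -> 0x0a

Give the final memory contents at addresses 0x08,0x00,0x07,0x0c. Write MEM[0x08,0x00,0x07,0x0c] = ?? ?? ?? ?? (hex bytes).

D0: mem[0x08..0x0a] <- [be 69 13]
D1: mem[0x06..0x0d] <- [23 be be 69 13 92 ff e2]
D2: mem[0x0d..0x10] <- [be 69 13 92]
D3: mem[0x02..0x05] <- [be be 69 13]
D4: mem[0x0a..0x0c] <- [be be 69]
query mem[0x08]=0xbe, mem[0x00]=0x7d, mem[0x07]=0xbe, mem[0x0c]=0x69

MEM[0x08,0x00,0x07,0x0c] = be 7d be 69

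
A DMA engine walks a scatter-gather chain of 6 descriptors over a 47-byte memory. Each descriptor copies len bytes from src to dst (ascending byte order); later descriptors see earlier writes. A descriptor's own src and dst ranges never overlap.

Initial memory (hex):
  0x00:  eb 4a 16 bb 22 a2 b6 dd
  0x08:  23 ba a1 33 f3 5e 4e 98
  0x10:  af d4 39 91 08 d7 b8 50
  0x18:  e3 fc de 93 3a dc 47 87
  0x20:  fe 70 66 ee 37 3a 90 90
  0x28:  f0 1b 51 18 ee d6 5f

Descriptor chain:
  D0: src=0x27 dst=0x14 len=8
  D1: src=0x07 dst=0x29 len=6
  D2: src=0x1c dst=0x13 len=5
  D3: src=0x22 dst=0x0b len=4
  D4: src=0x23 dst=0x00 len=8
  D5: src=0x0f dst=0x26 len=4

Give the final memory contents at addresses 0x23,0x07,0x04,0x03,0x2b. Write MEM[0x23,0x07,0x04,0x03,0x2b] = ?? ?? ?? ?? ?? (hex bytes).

MEM[0x23,0x07,0x04,0x03,0x2b] = ee 23 90 90 ba

#0 dst[0x14+8] := {0x90,0xf0,0x1b,0x51,0x18,0xee,0xd6,0x5f}
#1 dst[0x29+6] := {0xdd,0x23,0xba,0xa1,0x33,0xf3}
#2 dst[0x13+5] := {0x3a,0xdc,0x47,0x87,0xfe}
#3 dst[0x0b+4] := {0x66,0xee,0x37,0x3a}
#4 dst[0x00+8] := {0xee,0x37,0x3a,0x90,0x90,0xf0,0xdd,0x23}
#5 dst[0x26+4] := {0x98,0xaf,0xd4,0x39}
query mem[0x23]=0xee, mem[0x07]=0x23, mem[0x04]=0x90, mem[0x03]=0x90, mem[0x2b]=0xba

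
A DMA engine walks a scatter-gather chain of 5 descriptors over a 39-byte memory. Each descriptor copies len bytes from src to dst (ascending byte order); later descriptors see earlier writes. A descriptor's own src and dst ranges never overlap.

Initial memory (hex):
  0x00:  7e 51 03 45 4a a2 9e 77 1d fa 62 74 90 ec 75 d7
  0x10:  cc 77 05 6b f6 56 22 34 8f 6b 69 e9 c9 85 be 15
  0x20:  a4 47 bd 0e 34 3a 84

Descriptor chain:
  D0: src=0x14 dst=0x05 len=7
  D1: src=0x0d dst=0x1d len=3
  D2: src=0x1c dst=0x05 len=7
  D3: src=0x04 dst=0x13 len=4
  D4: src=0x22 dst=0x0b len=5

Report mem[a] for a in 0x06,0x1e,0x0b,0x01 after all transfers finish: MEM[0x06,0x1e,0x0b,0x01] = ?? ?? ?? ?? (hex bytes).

#0 dst[0x05+7] := {0xf6,0x56,0x22,0x34,0x8f,0x6b,0x69}
#1 dst[0x1d+3] := {0xec,0x75,0xd7}
#2 dst[0x05+7] := {0xc9,0xec,0x75,0xd7,0xa4,0x47,0xbd}
#3 dst[0x13+4] := {0x4a,0xc9,0xec,0x75}
#4 dst[0x0b+5] := {0xbd,0x0e,0x34,0x3a,0x84}
query mem[0x06]=0xec, mem[0x1e]=0x75, mem[0x0b]=0xbd, mem[0x01]=0x51

MEM[0x06,0x1e,0x0b,0x01] = ec 75 bd 51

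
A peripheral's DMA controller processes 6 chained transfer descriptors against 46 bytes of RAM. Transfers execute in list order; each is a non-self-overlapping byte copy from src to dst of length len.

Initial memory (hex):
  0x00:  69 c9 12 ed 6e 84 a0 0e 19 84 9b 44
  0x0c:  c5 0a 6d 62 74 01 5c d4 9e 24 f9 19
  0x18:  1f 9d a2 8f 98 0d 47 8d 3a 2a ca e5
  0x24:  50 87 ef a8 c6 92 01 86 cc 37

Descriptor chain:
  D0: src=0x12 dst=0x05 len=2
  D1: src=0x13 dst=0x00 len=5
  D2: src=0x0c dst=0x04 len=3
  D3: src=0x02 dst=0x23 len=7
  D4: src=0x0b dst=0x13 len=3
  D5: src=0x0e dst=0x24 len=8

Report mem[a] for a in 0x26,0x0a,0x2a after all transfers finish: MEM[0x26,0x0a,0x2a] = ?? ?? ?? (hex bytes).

MEM[0x26,0x0a,0x2a] = 74 9b c5

#0 dst[0x05+2] := {0x5c,0xd4}
#1 dst[0x00+5] := {0xd4,0x9e,0x24,0xf9,0x19}
#2 dst[0x04+3] := {0xc5,0x0a,0x6d}
#3 dst[0x23+7] := {0x24,0xf9,0xc5,0x0a,0x6d,0x0e,0x19}
#4 dst[0x13+3] := {0x44,0xc5,0x0a}
#5 dst[0x24+8] := {0x6d,0x62,0x74,0x01,0x5c,0x44,0xc5,0x0a}
query mem[0x26]=0x74, mem[0x0a]=0x9b, mem[0x2a]=0xc5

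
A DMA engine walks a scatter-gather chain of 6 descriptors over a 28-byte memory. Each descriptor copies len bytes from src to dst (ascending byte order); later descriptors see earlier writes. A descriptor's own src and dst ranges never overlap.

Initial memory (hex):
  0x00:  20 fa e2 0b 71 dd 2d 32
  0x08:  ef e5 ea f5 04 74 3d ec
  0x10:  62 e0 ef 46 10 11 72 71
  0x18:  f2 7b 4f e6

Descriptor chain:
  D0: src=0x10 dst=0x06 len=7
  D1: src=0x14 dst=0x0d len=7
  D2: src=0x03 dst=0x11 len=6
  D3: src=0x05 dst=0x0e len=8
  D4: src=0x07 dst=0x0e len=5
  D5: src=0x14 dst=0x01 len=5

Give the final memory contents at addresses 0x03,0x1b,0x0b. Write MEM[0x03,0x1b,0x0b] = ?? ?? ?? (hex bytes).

D0: mem[0x06..0x0c] <- [62 e0 ef 46 10 11 72]
D1: mem[0x0d..0x13] <- [10 11 72 71 f2 7b 4f]
D2: mem[0x11..0x16] <- [0b 71 dd 62 e0 ef]
D3: mem[0x0e..0x15] <- [dd 62 e0 ef 46 10 11 72]
D4: mem[0x0e..0x12] <- [e0 ef 46 10 11]
D5: mem[0x01..0x05] <- [11 72 ef 71 f2]
query mem[0x03]=0xef, mem[0x1b]=0xe6, mem[0x0b]=0x11

MEM[0x03,0x1b,0x0b] = ef e6 11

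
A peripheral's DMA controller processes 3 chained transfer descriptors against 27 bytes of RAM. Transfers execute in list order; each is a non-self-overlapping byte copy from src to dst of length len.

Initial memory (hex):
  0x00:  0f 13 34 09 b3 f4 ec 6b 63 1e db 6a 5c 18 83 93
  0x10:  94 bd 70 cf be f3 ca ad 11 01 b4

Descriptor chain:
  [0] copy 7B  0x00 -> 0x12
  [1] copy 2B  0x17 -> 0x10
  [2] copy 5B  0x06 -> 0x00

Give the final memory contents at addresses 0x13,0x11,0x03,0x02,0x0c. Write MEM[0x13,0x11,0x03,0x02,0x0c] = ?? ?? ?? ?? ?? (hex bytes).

MEM[0x13,0x11,0x03,0x02,0x0c] = 13 ec 1e 63 5c

[0] 0x00->0x12 len=7 : 0f 13 34 09 b3 f4 ec
[1] 0x17->0x10 len=2 : f4 ec
[2] 0x06->0x00 len=5 : ec 6b 63 1e db
query mem[0x13]=0x13, mem[0x11]=0xec, mem[0x03]=0x1e, mem[0x02]=0x63, mem[0x0c]=0x5c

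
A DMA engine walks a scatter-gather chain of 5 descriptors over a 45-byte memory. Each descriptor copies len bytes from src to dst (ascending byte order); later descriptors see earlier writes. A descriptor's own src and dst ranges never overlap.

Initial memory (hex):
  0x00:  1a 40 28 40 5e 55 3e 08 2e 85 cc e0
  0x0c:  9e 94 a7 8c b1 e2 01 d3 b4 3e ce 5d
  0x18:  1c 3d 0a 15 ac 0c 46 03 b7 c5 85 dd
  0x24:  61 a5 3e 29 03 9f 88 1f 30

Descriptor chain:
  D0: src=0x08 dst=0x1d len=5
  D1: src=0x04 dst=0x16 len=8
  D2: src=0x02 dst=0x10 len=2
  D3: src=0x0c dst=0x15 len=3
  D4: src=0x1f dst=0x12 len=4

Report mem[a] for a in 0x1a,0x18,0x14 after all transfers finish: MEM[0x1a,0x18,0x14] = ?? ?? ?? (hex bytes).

#0 dst[0x1d+5] := {0x2e,0x85,0xcc,0xe0,0x9e}
#1 dst[0x16+8] := {0x5e,0x55,0x3e,0x08,0x2e,0x85,0xcc,0xe0}
#2 dst[0x10+2] := {0x28,0x40}
#3 dst[0x15+3] := {0x9e,0x94,0xa7}
#4 dst[0x12+4] := {0xcc,0xe0,0x9e,0x85}
query mem[0x1a]=0x2e, mem[0x18]=0x3e, mem[0x14]=0x9e

MEM[0x1a,0x18,0x14] = 2e 3e 9e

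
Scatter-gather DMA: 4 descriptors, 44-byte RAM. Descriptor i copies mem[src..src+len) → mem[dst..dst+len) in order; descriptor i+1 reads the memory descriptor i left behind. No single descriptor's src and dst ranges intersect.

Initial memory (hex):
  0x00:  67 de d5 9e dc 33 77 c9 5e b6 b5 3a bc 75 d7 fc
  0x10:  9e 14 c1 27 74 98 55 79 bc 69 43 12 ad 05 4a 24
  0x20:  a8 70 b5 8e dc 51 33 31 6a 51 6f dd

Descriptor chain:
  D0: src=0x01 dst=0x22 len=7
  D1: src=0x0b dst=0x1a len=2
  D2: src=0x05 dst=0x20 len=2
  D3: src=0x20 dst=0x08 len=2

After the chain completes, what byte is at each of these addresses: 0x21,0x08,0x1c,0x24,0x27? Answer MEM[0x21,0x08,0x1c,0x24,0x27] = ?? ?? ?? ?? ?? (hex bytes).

MEM[0x21,0x08,0x1c,0x24,0x27] = 77 33 ad 9e 77

  after D0: wrote 7B at 0x22 = ded59edc3377c9
  after D1: wrote 2B at 0x1a = 3abc
  after D2: wrote 2B at 0x20 = 3377
  after D3: wrote 2B at 0x08 = 3377
query mem[0x21]=0x77, mem[0x08]=0x33, mem[0x1c]=0xad, mem[0x24]=0x9e, mem[0x27]=0x77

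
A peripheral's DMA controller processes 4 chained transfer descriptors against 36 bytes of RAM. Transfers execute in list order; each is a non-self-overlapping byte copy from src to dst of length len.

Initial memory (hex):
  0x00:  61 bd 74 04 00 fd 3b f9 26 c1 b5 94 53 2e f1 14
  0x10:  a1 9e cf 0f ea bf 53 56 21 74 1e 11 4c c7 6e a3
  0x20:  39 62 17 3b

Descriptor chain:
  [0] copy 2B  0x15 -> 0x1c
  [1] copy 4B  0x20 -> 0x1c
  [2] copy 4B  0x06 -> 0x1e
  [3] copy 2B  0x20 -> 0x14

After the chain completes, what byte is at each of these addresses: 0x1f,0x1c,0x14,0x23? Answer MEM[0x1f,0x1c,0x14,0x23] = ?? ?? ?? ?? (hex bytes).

MEM[0x1f,0x1c,0x14,0x23] = f9 39 26 3b

#0 dst[0x1c+2] := {0xbf,0x53}
#1 dst[0x1c+4] := {0x39,0x62,0x17,0x3b}
#2 dst[0x1e+4] := {0x3b,0xf9,0x26,0xc1}
#3 dst[0x14+2] := {0x26,0xc1}
query mem[0x1f]=0xf9, mem[0x1c]=0x39, mem[0x14]=0x26, mem[0x23]=0x3b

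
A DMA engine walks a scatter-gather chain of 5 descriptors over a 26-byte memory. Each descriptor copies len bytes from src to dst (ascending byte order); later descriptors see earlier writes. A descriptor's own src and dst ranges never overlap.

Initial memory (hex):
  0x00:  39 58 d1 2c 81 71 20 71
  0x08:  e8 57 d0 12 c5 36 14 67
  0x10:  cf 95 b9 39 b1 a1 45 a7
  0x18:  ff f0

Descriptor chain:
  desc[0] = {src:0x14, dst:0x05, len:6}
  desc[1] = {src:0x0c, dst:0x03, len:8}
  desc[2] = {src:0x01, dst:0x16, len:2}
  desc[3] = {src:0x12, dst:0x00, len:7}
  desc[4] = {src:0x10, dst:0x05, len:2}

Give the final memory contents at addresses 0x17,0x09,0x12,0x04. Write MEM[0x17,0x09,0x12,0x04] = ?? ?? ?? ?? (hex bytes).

MEM[0x17,0x09,0x12,0x04] = d1 b9 b9 58

[0] 0x14->0x05 len=6 : b1 a1 45 a7 ff f0
[1] 0x0c->0x03 len=8 : c5 36 14 67 cf 95 b9 39
[2] 0x01->0x16 len=2 : 58 d1
[3] 0x12->0x00 len=7 : b9 39 b1 a1 58 d1 ff
[4] 0x10->0x05 len=2 : cf 95
query mem[0x17]=0xd1, mem[0x09]=0xb9, mem[0x12]=0xb9, mem[0x04]=0x58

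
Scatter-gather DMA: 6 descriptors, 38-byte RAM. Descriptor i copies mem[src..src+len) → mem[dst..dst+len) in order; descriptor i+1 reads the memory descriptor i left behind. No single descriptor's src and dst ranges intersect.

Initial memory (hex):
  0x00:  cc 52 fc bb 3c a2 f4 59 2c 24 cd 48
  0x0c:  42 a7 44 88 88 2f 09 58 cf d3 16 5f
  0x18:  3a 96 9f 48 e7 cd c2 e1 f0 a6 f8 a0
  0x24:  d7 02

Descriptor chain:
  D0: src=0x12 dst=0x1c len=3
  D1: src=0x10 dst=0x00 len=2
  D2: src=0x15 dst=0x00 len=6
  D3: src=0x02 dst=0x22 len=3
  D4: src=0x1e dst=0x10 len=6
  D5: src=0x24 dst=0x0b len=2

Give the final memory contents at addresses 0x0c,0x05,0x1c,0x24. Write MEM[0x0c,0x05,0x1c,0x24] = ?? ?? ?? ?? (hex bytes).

MEM[0x0c,0x05,0x1c,0x24] = 02 9f 09 96

[0] 0x12->0x1c len=3 : 09 58 cf
[1] 0x10->0x00 len=2 : 88 2f
[2] 0x15->0x00 len=6 : d3 16 5f 3a 96 9f
[3] 0x02->0x22 len=3 : 5f 3a 96
[4] 0x1e->0x10 len=6 : cf e1 f0 a6 5f 3a
[5] 0x24->0x0b len=2 : 96 02
query mem[0x0c]=0x02, mem[0x05]=0x9f, mem[0x1c]=0x09, mem[0x24]=0x96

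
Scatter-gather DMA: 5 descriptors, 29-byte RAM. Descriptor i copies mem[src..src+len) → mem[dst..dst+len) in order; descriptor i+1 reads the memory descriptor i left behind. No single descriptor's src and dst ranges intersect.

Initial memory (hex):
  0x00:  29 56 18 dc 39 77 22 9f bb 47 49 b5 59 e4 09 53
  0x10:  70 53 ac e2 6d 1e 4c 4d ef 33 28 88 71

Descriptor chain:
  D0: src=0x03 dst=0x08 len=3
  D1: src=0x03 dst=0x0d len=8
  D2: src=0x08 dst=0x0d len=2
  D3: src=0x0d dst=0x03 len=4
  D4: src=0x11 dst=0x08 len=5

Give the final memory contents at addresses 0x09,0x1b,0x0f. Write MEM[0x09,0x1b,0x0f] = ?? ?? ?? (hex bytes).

  after D0: wrote 3B at 0x08 = dc3977
  after D1: wrote 8B at 0x0d = dc3977229fdc3977
  after D2: wrote 2B at 0x0d = dc39
  after D3: wrote 4B at 0x03 = dc397722
  after D4: wrote 5B at 0x08 = 9fdc39771e
query mem[0x09]=0xdc, mem[0x1b]=0x88, mem[0x0f]=0x77

MEM[0x09,0x1b,0x0f] = dc 88 77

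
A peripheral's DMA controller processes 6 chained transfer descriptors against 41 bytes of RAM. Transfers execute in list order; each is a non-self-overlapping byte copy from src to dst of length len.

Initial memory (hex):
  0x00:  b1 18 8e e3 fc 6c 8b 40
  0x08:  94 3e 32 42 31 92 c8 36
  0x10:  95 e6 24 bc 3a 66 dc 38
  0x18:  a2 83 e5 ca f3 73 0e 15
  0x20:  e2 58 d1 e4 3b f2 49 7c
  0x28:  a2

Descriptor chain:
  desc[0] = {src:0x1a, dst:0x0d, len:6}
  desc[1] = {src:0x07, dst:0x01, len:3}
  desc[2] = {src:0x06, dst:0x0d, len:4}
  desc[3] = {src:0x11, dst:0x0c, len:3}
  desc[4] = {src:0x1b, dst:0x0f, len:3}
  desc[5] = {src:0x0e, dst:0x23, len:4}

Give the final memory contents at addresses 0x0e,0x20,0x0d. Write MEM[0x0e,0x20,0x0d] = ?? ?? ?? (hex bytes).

MEM[0x0e,0x20,0x0d] = bc e2 15

  after D0: wrote 6B at 0x0d = e5caf3730e15
  after D1: wrote 3B at 0x01 = 40943e
  after D2: wrote 4B at 0x0d = 8b40943e
  after D3: wrote 3B at 0x0c = 0e15bc
  after D4: wrote 3B at 0x0f = caf373
  after D5: wrote 4B at 0x23 = bccaf373
query mem[0x0e]=0xbc, mem[0x20]=0xe2, mem[0x0d]=0x15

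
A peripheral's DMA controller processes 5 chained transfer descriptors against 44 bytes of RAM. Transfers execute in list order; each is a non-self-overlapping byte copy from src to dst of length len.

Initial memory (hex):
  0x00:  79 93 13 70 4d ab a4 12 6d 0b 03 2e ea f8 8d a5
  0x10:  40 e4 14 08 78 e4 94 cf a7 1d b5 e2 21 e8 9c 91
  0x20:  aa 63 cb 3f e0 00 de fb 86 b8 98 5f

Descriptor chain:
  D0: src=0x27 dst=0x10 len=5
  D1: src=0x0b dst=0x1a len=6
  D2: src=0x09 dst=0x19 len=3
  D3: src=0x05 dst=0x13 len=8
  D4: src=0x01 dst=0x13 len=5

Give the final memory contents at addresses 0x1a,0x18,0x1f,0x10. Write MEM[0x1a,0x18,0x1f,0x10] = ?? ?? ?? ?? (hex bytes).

#0 dst[0x10+5] := {0xfb,0x86,0xb8,0x98,0x5f}
#1 dst[0x1a+6] := {0x2e,0xea,0xf8,0x8d,0xa5,0xfb}
#2 dst[0x19+3] := {0x0b,0x03,0x2e}
#3 dst[0x13+8] := {0xab,0xa4,0x12,0x6d,0x0b,0x03,0x2e,0xea}
#4 dst[0x13+5] := {0x93,0x13,0x70,0x4d,0xab}
query mem[0x1a]=0xea, mem[0x18]=0x03, mem[0x1f]=0xfb, mem[0x10]=0xfb

MEM[0x1a,0x18,0x1f,0x10] = ea 03 fb fb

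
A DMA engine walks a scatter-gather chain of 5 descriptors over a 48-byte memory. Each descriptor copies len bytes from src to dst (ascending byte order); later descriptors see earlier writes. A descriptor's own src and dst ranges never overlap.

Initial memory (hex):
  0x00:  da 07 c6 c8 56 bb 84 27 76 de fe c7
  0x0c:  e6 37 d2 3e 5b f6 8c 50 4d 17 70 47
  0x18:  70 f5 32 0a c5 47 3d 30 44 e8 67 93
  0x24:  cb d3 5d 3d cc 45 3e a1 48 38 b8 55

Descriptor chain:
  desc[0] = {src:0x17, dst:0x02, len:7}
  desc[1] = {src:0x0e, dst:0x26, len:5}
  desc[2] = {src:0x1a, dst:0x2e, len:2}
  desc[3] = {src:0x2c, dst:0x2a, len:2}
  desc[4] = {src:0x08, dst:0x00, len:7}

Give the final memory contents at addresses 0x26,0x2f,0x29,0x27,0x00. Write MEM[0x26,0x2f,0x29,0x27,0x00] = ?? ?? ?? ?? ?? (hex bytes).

MEM[0x26,0x2f,0x29,0x27,0x00] = d2 0a f6 3e 47

  after D0: wrote 7B at 0x02 = 4770f5320ac547
  after D1: wrote 5B at 0x26 = d23e5bf68c
  after D2: wrote 2B at 0x2e = 320a
  after D3: wrote 2B at 0x2a = 4838
  after D4: wrote 7B at 0x00 = 47defec7e637d2
query mem[0x26]=0xd2, mem[0x2f]=0x0a, mem[0x29]=0xf6, mem[0x27]=0x3e, mem[0x00]=0x47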